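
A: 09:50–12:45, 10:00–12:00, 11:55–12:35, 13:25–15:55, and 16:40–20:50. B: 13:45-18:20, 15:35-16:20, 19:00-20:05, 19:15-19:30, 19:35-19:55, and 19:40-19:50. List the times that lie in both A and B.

A, merged: 09:50-12:45, 13:25-15:55, 16:40-20:50.
B, merged: 13:45-18:20, 19:00-20:05.
09:50-12:45 meets no B interval.
13:25-15:55 ∩ B → 13:45-15:55.
16:40-20:50 ∩ B → 16:40-18:20, 19:00-20:05.

13:45-15:55, 16:40-18:20, 19:00-20:05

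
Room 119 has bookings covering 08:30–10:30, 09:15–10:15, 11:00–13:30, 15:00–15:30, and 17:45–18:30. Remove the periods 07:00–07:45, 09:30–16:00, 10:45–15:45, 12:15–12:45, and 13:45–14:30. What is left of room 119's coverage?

A, merged: 08:30–10:30, 11:00–13:30, 15:00–15:30, 17:45–18:30.
B, merged: 07:00–07:45, 09:30–16:00.
08:30–10:30 \ B = 08:30–09:30.
11:00–13:30: entirely removed.
15:00–15:30: entirely removed.
17:45–18:30: nothing removed.

08:30–09:30, 17:45–18:30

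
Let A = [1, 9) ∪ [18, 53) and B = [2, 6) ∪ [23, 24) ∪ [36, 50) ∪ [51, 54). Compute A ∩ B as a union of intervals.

[1, 9) ∩ B → [2, 6).
[18, 53) ∩ B → [23, 24), [36, 50), [51, 53).

[2, 6) ∪ [23, 24) ∪ [36, 50) ∪ [51, 53)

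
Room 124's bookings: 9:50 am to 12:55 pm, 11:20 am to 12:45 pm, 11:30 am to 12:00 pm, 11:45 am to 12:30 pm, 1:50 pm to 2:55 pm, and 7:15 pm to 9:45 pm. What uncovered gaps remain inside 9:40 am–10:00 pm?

The merged coverage is 9:50 am–12:55 pm, 1:50 pm–2:55 pm, 7:15 pm–9:45 pm.
Gaps within 9:40 am–10:00 pm: 9:40 am–9:50 am, 12:55 pm–1:50 pm, 2:55 pm–7:15 pm, 9:45 pm–10:00 pm.

9:40 am–9:50 am, 12:55 pm–1:50 pm, 2:55 pm–7:15 pm, 9:45 pm–10:00 pm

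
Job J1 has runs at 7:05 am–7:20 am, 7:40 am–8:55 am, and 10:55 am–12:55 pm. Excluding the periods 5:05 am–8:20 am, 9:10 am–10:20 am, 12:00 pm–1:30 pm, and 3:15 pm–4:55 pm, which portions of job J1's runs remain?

8:20 am-8:55 am, 10:55 am-12:00 pm

7:05 am-7:20 am lies entirely inside B → drops out.
7:40 am-8:55 am with B removed leaves 8:20 am-8:55 am.
10:55 am-12:55 pm with B removed leaves 10:55 am-12:00 pm.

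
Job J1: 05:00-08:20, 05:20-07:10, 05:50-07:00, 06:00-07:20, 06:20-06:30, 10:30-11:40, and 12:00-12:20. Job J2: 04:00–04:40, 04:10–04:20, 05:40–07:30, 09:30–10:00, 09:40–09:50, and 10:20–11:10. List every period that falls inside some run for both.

05:40–07:30, 10:30–11:10

A, merged: 05:00–08:20, 10:30–11:40, 12:00–12:20.
B, merged: 04:00–04:40, 05:40–07:30, 09:30–10:00, 10:20–11:10.
05:00–08:20 overlaps B on 05:40–07:30.
10:30–11:40 overlaps B on 10:30–11:10.
12:00–12:20 falls entirely outside B.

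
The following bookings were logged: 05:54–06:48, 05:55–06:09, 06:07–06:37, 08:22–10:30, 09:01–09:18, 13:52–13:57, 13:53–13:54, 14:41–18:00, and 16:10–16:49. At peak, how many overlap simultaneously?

3

Walk the sorted start/end points keeping a running depth.
The depth first hits 3 at 06:07.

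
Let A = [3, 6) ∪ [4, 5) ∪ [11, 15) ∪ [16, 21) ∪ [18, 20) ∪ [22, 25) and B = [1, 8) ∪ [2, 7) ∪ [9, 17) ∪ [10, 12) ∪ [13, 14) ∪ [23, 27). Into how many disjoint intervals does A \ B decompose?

Merge the first list: [3, 6), [11, 15), [16, 21), [22, 25).
Merge the second list: [1, 8), [9, 17), [23, 27).
A \ B = [17, 21), [22, 23).
That is 2 disjoint pieces.

2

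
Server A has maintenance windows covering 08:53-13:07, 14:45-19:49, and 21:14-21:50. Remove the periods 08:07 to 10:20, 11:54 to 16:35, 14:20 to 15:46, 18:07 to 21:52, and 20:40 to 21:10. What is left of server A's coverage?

10:20–11:54, 16:35–18:07

Second set merges to 08:07–10:20, 11:54–16:35, 18:07–21:52.
08:53–13:07 with B removed leaves 10:20–11:54.
14:45–19:49 with B removed leaves 16:35–18:07.
21:14–21:50 lies entirely inside B → drops out.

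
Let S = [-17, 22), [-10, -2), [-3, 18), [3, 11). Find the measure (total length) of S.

39

Merged: [-17, 22).
Length: 39.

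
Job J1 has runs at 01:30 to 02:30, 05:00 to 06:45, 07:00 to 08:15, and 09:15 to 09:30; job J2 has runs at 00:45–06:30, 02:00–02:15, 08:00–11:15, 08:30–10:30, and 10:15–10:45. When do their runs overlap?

B, merged: 00:45-06:30, 08:00-11:15.
01:30-02:30 meets the second set on 01:30-02:30.
05:00-06:45 meets the second set on 05:00-06:30.
07:00-08:15 meets the second set on 08:00-08:15.
09:15-09:30 meets the second set on 09:15-09:30.

01:30-02:30, 05:00-06:30, 08:00-08:15, 09:15-09:30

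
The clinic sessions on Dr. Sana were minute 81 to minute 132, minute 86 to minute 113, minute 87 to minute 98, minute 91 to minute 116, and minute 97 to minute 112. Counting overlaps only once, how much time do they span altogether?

Merged: minute 81 to minute 132.
Length: 51 minutes.

51 minutes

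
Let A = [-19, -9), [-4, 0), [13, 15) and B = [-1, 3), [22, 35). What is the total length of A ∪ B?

A ∪ B = [-19, -9), [-4, 3), [13, 15), [22, 35).
Total: 10 + 7 + 2 + 13 = 32.

32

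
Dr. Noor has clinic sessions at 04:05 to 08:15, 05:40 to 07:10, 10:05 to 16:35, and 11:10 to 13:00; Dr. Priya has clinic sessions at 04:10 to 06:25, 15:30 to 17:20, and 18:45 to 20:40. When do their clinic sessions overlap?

First set merges to 04:05–08:15, 10:05–16:35.
04:05–08:15 overlaps B on 04:10–06:25.
10:05–16:35 overlaps B on 15:30–16:35.

04:10–06:25, 15:30–16:35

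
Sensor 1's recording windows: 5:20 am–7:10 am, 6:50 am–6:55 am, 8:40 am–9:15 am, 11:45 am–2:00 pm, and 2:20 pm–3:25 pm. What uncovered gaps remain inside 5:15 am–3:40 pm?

5:15 am–5:20 am, 7:10 am–8:40 am, 9:15 am–11:45 am, 2:00 pm–2:20 pm, 3:25 pm–3:40 pm

The merged coverage is 5:20 am–7:10 am, 8:40 am–9:15 am, 11:45 am–2:00 pm, 2:20 pm–3:25 pm.
Gaps within 5:15 am–3:40 pm: 5:15 am–5:20 am, 7:10 am–8:40 am, 9:15 am–11:45 am, 2:00 pm–2:20 pm, 3:25 pm–3:40 pm.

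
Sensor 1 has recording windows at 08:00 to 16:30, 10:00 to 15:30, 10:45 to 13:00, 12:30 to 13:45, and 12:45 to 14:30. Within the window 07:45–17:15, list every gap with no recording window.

07:45–08:00, 16:30–17:15

The merged coverage is 08:00–16:30.
Uncovered inside 07:45–17:15: 07:45–08:00, 16:30–17:15.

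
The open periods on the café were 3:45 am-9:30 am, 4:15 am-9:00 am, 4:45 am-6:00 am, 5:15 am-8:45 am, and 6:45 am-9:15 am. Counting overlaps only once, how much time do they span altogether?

Merged: 3:45 am–9:30 am.
Length: 5 h 45 min.

5 h 45 min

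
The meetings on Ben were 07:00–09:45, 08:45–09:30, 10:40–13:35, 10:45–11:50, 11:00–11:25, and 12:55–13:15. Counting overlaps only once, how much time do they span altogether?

Merged: 07:00–09:45, 10:40–13:35.
Lengths: 2 h 45 min + 2 h 55 min = 5 h 40 min.

5 h 40 min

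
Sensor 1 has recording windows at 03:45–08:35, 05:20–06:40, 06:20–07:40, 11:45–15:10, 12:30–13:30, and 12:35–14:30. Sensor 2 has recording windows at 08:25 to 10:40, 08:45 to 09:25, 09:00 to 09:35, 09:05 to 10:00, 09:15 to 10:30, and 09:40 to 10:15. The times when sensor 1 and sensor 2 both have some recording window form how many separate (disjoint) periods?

Merge the first list: 03:45–08:35, 11:45–15:10.
Merge the second list: 08:25–10:40.
A ∩ B = 08:25–08:35.
That is 1 disjoint piece.

1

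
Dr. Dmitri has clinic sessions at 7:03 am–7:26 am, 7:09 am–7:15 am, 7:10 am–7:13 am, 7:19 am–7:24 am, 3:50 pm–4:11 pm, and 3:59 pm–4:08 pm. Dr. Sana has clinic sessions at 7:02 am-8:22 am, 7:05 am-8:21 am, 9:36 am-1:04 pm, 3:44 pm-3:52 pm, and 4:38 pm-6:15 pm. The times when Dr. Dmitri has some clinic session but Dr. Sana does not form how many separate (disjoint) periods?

First set merges to 7:03 am–7:26 am, 3:50 pm–4:11 pm.
Second set merges to 7:02 am–8:22 am, 9:36 am–1:04 pm, 3:44 pm–3:52 pm, 4:38 pm–6:15 pm.
A \ B = 3:52 pm–4:11 pm.
That is 1 disjoint piece.

1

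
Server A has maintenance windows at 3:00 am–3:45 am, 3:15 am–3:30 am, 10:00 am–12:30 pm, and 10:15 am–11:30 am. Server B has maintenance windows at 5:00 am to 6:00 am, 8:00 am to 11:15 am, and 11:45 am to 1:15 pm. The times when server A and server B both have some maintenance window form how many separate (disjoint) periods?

2

First set merges to 3:00 am–3:45 am, 10:00 am–12:30 pm.
A ∩ B = 10:00 am–11:15 am, 11:45 am–12:30 pm.
That is 2 disjoint pieces.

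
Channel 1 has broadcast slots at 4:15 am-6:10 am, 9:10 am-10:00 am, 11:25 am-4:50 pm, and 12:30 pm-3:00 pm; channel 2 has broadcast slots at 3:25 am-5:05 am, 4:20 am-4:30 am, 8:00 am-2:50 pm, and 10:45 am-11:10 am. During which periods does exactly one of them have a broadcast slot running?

A, merged: 4:15 am–6:10 am, 9:10 am–10:00 am, 11:25 am–4:50 pm.
B, merged: 3:25 am–5:05 am, 8:00 am–2:50 pm.
A but not B: 5:05 am–6:10 am, 2:50 pm–4:50 pm.
B but not A: 3:25 am–4:15 am, 8:00 am–9:10 am, 10:00 am–11:25 am.
Combining gives A △ B.

3:25 am–4:15 am, 5:05 am–6:10 am, 8:00 am–9:10 am, 10:00 am–11:25 am, 2:50 pm–4:50 pm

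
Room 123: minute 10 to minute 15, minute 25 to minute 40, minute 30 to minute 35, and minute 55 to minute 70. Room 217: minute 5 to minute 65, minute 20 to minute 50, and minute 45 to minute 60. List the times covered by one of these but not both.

First set merges to minute 10 to minute 15, minute 25 to minute 40, minute 55 to minute 70.
Second set merges to minute 5 to minute 65.
A \ B = minute 65 to minute 70.
B \ A = minute 5 to minute 10, minute 15 to minute 25, minute 40 to minute 55.
Union of the two gives the symmetric difference.

minute 5 to minute 10, minute 15 to minute 25, minute 40 to minute 55, minute 65 to minute 70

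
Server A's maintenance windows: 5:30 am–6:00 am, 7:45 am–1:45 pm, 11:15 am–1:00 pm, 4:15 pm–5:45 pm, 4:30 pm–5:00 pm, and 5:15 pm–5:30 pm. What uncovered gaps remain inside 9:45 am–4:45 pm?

1:45 pm–4:15 pm

Covered (merged): 5:30 am–6:00 am, 7:45 am–1:45 pm, 4:15 pm–5:45 pm.
Gaps within 9:45 am–4:45 pm: 1:45 pm–4:15 pm.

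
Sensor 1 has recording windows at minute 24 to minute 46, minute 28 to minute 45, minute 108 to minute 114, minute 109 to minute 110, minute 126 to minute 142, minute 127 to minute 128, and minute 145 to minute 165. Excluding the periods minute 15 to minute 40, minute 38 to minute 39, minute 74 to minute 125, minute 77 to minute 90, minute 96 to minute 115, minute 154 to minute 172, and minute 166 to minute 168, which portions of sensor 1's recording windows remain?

minute 40 to minute 46, minute 126 to minute 142, minute 145 to minute 154

First set merges to minute 24 to minute 46, minute 108 to minute 114, minute 126 to minute 142, minute 145 to minute 165.
Second set merges to minute 15 to minute 40, minute 74 to minute 125, minute 154 to minute 172.
minute 24 to minute 46 \ B = minute 40 to minute 46.
minute 108 to minute 114: entirely removed.
minute 126 to minute 142: nothing removed.
minute 145 to minute 165 \ B = minute 145 to minute 154.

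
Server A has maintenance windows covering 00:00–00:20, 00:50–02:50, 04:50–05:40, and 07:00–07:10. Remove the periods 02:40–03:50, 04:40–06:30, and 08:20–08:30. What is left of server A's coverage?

00:00–00:20, 00:50–02:40, 07:00–07:10

00:00–00:20: no B overlap → unchanged.
00:50–02:50 minus B → 00:50–02:40.
04:50–05:40: fully covered by B → removed.
07:00–07:10: no B overlap → unchanged.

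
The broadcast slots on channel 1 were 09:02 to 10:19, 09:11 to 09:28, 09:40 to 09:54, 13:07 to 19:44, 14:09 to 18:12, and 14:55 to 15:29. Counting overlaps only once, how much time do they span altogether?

7 h 54 min

Merged: 09:02-10:19, 13:07-19:44.
Lengths: 1 h 17 min + 6 h 37 min = 7 h 54 min.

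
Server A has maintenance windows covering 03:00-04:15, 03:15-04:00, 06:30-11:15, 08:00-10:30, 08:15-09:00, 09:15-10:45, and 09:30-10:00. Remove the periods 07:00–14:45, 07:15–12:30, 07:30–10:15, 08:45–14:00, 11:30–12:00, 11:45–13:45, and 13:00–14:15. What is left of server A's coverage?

Merge the first list: 03:00-04:15, 06:30-11:15.
Merge the second list: 07:00-14:45.
03:00-04:15 is untouched.
06:30-11:15 with B removed leaves 06:30-07:00.

03:00-04:15, 06:30-07:00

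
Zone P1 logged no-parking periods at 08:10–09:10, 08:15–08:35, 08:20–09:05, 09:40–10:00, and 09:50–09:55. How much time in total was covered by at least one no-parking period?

1 h 20 min

Merged: 08:10–09:10, 09:40–10:00.
Lengths: 1 h + 20 min = 1 h 20 min.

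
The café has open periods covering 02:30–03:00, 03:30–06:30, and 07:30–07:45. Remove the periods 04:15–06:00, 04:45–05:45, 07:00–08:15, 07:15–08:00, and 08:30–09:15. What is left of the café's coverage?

02:30–03:00, 03:30–04:15, 06:00–06:30

B, merged: 04:15–06:00, 07:00–08:15, 08:30–09:15.
02:30–03:00: no B overlap → unchanged.
03:30–06:30 minus B → 03:30–04:15, 06:00–06:30.
07:30–07:45: fully covered by B → removed.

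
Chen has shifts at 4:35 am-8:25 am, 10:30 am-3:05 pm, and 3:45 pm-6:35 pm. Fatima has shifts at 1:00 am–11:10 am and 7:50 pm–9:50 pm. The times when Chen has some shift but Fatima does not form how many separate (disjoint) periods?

2

A \ B = 11:10 am-3:05 pm, 3:45 pm-6:35 pm.
That is 2 disjoint pieces.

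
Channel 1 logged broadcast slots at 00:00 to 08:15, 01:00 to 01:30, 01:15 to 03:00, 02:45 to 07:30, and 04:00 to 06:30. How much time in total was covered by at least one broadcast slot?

8 h 15 min

Merged: 00:00–08:15.
Length: 8 h 15 min.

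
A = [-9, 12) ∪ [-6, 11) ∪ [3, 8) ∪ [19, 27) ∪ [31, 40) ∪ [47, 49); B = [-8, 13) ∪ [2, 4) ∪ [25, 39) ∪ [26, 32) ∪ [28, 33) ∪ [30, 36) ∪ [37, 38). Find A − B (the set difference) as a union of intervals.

[-9, -8) ∪ [19, 25) ∪ [39, 40) ∪ [47, 49)

Merge the first list: [-9, 12), [19, 27), [31, 40), [47, 49).
Merge the second list: [-8, 13), [25, 39).
[-9, 12) minus B → [-9, -8).
[19, 27) minus B → [19, 25).
[31, 40) minus B → [39, 40).
[47, 49): no B overlap → unchanged.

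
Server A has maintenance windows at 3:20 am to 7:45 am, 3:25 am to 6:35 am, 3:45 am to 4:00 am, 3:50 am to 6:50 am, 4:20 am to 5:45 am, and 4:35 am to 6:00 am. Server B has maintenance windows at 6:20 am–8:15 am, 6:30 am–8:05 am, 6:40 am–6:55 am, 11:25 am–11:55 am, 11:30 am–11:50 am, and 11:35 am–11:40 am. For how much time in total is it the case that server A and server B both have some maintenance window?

1 h 25 min

A, merged: 3:20 am–7:45 am.
B, merged: 6:20 am–8:15 am, 11:25 am–11:55 am.
A ∩ B = 6:20 am–7:45 am.
Total: 1 h 25 min.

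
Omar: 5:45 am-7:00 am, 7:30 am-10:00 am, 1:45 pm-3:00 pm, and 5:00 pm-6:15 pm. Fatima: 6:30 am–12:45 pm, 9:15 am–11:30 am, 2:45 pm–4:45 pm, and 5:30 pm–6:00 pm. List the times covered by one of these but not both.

5:45 am–6:30 am, 7:00 am–7:30 am, 10:00 am–12:45 pm, 1:45 pm–2:45 pm, 3:00 pm–4:45 pm, 5:00 pm–5:30 pm, 6:00 pm–6:15 pm

B, merged: 6:30 am–12:45 pm, 2:45 pm–4:45 pm, 5:30 pm–6:00 pm.
A but not B: 5:45 am–6:30 am, 1:45 pm–2:45 pm, 5:00 pm–5:30 pm, 6:00 pm–6:15 pm.
B but not A: 7:00 am–7:30 am, 10:00 am–12:45 pm, 3:00 pm–4:45 pm.
Combining gives A △ B.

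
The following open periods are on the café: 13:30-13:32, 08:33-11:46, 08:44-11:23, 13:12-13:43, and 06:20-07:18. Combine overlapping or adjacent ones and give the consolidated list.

Sort by start: 06:20–07:18, 08:33–11:46, 08:44–11:23, 13:12–13:43, 13:30–13:32.
08:33–11:46 is disjoint → start new block.
08:44–11:23 overlaps/touches 08:33–11:46 → extend to 08:33–11:46.
13:12–13:43 is disjoint → start new block.
13:30–13:32 overlaps/touches 13:12–13:43 → extend to 13:12–13:43.

06:20–07:18, 08:33–11:46, 13:12–13:43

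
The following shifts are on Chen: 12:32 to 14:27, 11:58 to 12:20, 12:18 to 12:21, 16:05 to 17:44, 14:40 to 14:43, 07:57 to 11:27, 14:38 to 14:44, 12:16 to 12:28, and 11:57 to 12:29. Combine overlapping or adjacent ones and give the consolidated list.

07:57–11:27, 11:57–12:29, 12:32–14:27, 14:38–14:44, 16:05–17:44

Sort by start: 07:57–11:27, 11:57–12:29, 11:58–12:20, 12:16–12:28, 12:18–12:21, 12:32–14:27, 14:38–14:44, 14:40–14:43, 16:05–17:44.
11:57–12:29 is disjoint → start new block.
11:58–12:20 overlaps/touches 11:57–12:29 → extend to 11:57–12:29.
12:16–12:28 overlaps/touches 11:57–12:29 → extend to 11:57–12:29.
12:18–12:21 overlaps/touches 11:57–12:29 → extend to 11:57–12:29.
12:32–14:27 is disjoint → start new block.
14:38–14:44 is disjoint → start new block.
14:40–14:43 overlaps/touches 14:38–14:44 → extend to 14:38–14:44.
16:05–17:44 is disjoint → start new block.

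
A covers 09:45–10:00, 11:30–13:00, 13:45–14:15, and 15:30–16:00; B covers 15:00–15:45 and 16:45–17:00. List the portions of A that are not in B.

09:45–10:00: no B overlap → unchanged.
11:30–13:00: no B overlap → unchanged.
13:45–14:15: no B overlap → unchanged.
15:30–16:00 minus B → 15:45–16:00.

09:45–10:00, 11:30–13:00, 13:45–14:15, 15:45–16:00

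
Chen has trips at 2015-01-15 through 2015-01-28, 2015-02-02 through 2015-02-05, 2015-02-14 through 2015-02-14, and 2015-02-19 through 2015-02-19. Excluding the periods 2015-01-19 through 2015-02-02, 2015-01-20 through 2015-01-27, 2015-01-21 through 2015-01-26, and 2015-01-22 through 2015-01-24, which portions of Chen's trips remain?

Second set merges to 2015-01-19 through 2015-02-02.
2015-01-15 through 2015-01-28 \ B = 2015-01-15 through 2015-01-18.
2015-02-02 through 2015-02-05 \ B = 2015-02-03 through 2015-02-05.
2015-02-14 through 2015-02-14: nothing removed.
2015-02-19 through 2015-02-19: nothing removed.

2015-01-15 through 2015-01-18, 2015-02-03 through 2015-02-05, 2015-02-14 through 2015-02-14, 2015-02-19 through 2015-02-19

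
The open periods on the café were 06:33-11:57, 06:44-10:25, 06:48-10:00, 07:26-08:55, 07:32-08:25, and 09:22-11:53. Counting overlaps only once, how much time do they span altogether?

Merged: 06:33-11:57.
Length: 5 h 24 min.

5 h 24 min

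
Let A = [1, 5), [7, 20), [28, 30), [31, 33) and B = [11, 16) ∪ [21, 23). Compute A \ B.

[1, 5) ∪ [7, 11) ∪ [16, 20) ∪ [28, 30) ∪ [31, 33)

[1, 5): nothing removed.
[7, 20) \ B = [7, 11), [16, 20).
[28, 30): nothing removed.
[31, 33): nothing removed.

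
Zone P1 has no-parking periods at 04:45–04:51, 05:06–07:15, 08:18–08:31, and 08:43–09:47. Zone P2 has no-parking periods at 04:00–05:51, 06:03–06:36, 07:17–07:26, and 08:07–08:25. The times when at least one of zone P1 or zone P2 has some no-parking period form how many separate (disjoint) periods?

4

A ∪ B = 04:00–07:15, 07:17–07:26, 08:07–08:31, 08:43–09:47.
That is 4 disjoint pieces.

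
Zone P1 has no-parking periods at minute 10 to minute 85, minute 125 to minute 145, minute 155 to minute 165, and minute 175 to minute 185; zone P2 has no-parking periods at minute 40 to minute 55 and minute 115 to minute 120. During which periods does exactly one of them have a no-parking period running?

minute 10 to minute 40, minute 55 to minute 85, minute 115 to minute 120, minute 125 to minute 145, minute 155 to minute 165, minute 175 to minute 185

Only in the first: minute 10 to minute 40, minute 55 to minute 85, minute 125 to minute 145, minute 155 to minute 165, minute 175 to minute 185.
Only in the second: minute 115 to minute 120.
Together these are the periods covered by exactly one.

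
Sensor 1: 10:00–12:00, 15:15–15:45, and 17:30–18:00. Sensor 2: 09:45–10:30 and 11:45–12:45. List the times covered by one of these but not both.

A \ B = 10:30–11:45, 15:15–15:45, 17:30–18:00.
B \ A = 09:45–10:00, 12:00–12:45.
Union of the two gives the symmetric difference.

09:45–10:00, 10:30–11:45, 12:00–12:45, 15:15–15:45, 17:30–18:00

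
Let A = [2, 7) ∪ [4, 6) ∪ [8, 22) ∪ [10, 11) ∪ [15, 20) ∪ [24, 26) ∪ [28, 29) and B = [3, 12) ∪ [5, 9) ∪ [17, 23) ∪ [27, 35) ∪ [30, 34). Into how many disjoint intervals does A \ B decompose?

3

Merge the first list: [2, 7), [8, 22), [24, 26), [28, 29).
Merge the second list: [3, 12), [17, 23), [27, 35).
A \ B = [2, 3), [12, 17), [24, 26).
That is 3 disjoint pieces.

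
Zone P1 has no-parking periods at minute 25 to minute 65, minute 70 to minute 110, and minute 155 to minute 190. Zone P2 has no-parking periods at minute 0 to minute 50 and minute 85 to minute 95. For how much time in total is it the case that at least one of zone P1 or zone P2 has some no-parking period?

140 minutes

A ∪ B = minute 0 to minute 65, minute 70 to minute 110, minute 155 to minute 190.
Total: 65 minutes + 40 minutes + 35 minutes = 140 minutes.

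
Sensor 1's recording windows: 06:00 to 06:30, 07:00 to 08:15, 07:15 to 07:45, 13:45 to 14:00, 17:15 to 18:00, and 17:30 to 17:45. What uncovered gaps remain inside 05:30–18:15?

Covered (merged): 06:00-06:30, 07:00-08:15, 13:45-14:00, 17:15-18:00.
Uncovered inside 05:30-18:15: 05:30-06:00, 06:30-07:00, 08:15-13:45, 14:00-17:15, 18:00-18:15.

05:30-06:00, 06:30-07:00, 08:15-13:45, 14:00-17:15, 18:00-18:15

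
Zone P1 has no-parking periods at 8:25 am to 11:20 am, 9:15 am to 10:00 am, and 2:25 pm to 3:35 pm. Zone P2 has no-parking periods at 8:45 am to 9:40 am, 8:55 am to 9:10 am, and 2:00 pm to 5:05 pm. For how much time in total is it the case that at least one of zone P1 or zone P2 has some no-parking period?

6 h

A, merged: 8:25 am–11:20 am, 2:25 pm–3:35 pm.
B, merged: 8:45 am–9:40 am, 2:00 pm–5:05 pm.
A ∪ B = 8:25 am–11:20 am, 2:00 pm–5:05 pm.
Total: 2 h 55 min + 3 h 5 min = 6 h.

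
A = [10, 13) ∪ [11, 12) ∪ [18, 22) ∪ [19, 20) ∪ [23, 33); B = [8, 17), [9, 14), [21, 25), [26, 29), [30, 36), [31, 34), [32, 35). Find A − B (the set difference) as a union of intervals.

[18, 21) ∪ [25, 26) ∪ [29, 30)

Merge the first list: [10, 13), [18, 22), [23, 33).
Merge the second list: [8, 17), [21, 25), [26, 29), [30, 36).
[10, 13): fully covered by B → removed.
[18, 22) minus B → [18, 21).
[23, 33) minus B → [25, 26), [29, 30).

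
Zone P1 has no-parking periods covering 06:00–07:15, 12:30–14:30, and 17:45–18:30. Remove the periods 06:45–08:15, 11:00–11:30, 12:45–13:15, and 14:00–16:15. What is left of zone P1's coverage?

06:00-06:45, 12:30-12:45, 13:15-14:00, 17:45-18:30

06:00-07:15 \ B = 06:00-06:45.
12:30-14:30 \ B = 12:30-12:45, 13:15-14:00.
17:45-18:30: nothing removed.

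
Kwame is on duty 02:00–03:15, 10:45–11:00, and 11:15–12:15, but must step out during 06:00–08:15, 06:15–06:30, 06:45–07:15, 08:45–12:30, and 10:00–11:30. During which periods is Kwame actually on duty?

02:00–03:15

B, merged: 06:00–08:15, 08:45–12:30.
02:00–03:15: nothing removed.
10:45–11:00: entirely removed.
11:15–12:15: entirely removed.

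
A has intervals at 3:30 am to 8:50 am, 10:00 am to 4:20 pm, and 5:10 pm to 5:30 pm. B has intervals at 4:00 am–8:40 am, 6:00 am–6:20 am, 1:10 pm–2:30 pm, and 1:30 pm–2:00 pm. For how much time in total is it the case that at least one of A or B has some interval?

B, merged: 4:00 am–8:40 am, 1:10 pm–2:30 pm.
A ∪ B = 3:30 am–8:50 am, 10:00 am–4:20 pm, 5:10 pm–5:30 pm.
Total: 5 h 20 min + 6 h 20 min + 20 min = 12 h.

12 h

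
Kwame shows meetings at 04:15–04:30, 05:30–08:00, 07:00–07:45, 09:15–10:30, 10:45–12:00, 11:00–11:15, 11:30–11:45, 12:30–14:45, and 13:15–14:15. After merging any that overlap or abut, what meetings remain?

04:15-04:30, 05:30-08:00, 09:15-10:30, 10:45-12:00, 12:30-14:45

05:30-08:00 is disjoint → start new block.
07:00-07:45 overlaps/touches 05:30-08:00 → extend to 05:30-08:00.
09:15-10:30 is disjoint → start new block.
10:45-12:00 is disjoint → start new block.
11:00-11:15 overlaps/touches 10:45-12:00 → extend to 10:45-12:00.
11:30-11:45 overlaps/touches 10:45-12:00 → extend to 10:45-12:00.
12:30-14:45 is disjoint → start new block.
13:15-14:15 overlaps/touches 12:30-14:45 → extend to 12:30-14:45.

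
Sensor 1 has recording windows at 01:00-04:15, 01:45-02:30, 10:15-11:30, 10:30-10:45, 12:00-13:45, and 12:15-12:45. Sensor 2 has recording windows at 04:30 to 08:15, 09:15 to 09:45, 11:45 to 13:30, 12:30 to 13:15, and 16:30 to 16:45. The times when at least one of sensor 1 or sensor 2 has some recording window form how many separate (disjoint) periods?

6

Merge the first list: 01:00–04:15, 10:15–11:30, 12:00–13:45.
Merge the second list: 04:30–08:15, 09:15–09:45, 11:45–13:30, 16:30–16:45.
A ∪ B = 01:00–04:15, 04:30–08:15, 09:15–09:45, 10:15–11:30, 11:45–13:45, 16:30–16:45.
That is 6 disjoint pieces.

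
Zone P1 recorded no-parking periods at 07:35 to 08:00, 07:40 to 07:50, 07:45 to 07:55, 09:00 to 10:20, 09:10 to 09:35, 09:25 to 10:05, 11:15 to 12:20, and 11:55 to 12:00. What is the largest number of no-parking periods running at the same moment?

Walk the sorted start/end points keeping a running depth.
The depth first hits 3 at 07:45.

3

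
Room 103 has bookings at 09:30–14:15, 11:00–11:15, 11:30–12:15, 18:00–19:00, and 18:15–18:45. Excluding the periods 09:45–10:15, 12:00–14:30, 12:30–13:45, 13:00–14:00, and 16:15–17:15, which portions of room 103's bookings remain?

Merge the first list: 09:30–14:15, 18:00–19:00.
Merge the second list: 09:45–10:15, 12:00–14:30, 16:15–17:15.
09:30–14:15 \ B = 09:30–09:45, 10:15–12:00.
18:00–19:00: nothing removed.

09:30–09:45, 10:15–12:00, 18:00–19:00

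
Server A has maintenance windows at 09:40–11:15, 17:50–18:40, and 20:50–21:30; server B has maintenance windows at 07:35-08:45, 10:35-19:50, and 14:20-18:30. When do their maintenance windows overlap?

10:35–11:15, 17:50–18:40

Second set merges to 07:35–08:45, 10:35–19:50.
09:40–11:15 overlaps B on 10:35–11:15.
17:50–18:40 overlaps B on 17:50–18:40.
20:50–21:30 falls entirely outside B.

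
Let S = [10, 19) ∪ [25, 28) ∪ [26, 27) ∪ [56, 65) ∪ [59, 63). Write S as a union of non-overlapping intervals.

[25, 28) is disjoint → start new block.
[26, 27) overlaps/touches [25, 28) → extend to [25, 28).
[56, 65) is disjoint → start new block.
[59, 63) overlaps/touches [56, 65) → extend to [56, 65).

[10, 19) ∪ [25, 28) ∪ [56, 65)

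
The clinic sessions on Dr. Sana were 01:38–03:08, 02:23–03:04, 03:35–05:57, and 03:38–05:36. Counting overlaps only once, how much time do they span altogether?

Merged: 01:38-03:08, 03:35-05:57.
Lengths: 1 h 30 min + 2 h 22 min = 3 h 52 min.

3 h 52 min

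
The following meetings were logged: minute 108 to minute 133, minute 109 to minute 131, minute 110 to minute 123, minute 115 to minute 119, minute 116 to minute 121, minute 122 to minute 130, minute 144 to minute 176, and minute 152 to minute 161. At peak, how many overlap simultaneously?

At minute 116, 5 of the intervals are simultaneously active.
No point has more.

5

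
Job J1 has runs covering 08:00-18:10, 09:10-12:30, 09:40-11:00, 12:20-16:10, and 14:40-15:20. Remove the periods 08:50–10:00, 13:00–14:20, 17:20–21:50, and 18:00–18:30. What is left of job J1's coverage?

08:00–08:50, 10:00–13:00, 14:20–17:20

Merge the first list: 08:00–18:10.
Merge the second list: 08:50–10:00, 13:00–14:20, 17:20–21:50.
08:00–18:10 minus B → 08:00–08:50, 10:00–13:00, 14:20–17:20.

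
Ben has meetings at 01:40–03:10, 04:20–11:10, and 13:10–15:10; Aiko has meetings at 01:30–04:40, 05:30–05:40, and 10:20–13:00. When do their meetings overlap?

01:40–03:10, 04:20–04:40, 05:30–05:40, 10:20–11:10

01:40–03:10 meets the second set on 01:40–03:10.
04:20–11:10 meets the second set on 04:20–04:40, 05:30–05:40, 10:20–11:10.
13:10–15:10: no overlap with the second set.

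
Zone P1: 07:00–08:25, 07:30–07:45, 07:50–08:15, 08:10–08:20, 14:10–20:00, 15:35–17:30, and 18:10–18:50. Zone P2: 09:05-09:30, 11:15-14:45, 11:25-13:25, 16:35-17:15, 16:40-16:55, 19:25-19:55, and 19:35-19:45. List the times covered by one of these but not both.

07:00–08:25, 09:05–09:30, 11:15–14:10, 14:45–16:35, 17:15–19:25, 19:55–20:00

A, merged: 07:00–08:25, 14:10–20:00.
B, merged: 09:05–09:30, 11:15–14:45, 16:35–17:15, 19:25–19:55.
A \ B = 07:00–08:25, 14:45–16:35, 17:15–19:25, 19:55–20:00.
B \ A = 09:05–09:30, 11:15–14:10.
Union of the two gives the symmetric difference.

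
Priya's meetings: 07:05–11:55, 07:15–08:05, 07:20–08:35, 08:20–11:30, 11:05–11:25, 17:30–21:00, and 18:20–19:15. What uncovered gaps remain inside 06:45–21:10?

06:45–07:05, 11:55–17:30, 21:00–21:10

After merging, the occupied span is 07:05–11:55, 17:30–21:00.
Complement within 06:45–21:10: 06:45–07:05, 11:55–17:30, 21:00–21:10.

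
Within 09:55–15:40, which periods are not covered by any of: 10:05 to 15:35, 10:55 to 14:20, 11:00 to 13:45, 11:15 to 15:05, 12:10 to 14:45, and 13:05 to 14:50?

09:55–10:05, 15:35–15:40

After merging, the occupied span is 10:05–15:35.
Gaps within 09:55–15:40: 09:55–10:05, 15:35–15:40.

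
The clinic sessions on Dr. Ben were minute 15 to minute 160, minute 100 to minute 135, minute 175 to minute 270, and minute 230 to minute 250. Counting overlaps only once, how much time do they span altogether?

Merged: minute 15 to minute 160, minute 175 to minute 270.
Lengths: 145 minutes + 95 minutes = 240 minutes.

240 minutes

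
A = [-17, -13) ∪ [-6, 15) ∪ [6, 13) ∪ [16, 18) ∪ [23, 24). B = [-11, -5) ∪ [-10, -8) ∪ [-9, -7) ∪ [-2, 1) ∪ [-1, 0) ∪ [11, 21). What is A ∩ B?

[-6, -5) ∪ [-2, 1) ∪ [11, 15) ∪ [16, 18)

A, merged: [-17, -13), [-6, 15), [16, 18), [23, 24).
B, merged: [-11, -5), [-2, 1), [11, 21).
[-17, -13): no overlap with the second set.
[-6, 15) meets the second set on [-6, -5), [-2, 1), [11, 15).
[16, 18) meets the second set on [16, 18).
[23, 24): no overlap with the second set.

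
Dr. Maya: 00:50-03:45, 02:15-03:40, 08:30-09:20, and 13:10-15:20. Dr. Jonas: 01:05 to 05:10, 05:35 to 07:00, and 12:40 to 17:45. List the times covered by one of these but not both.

00:50–01:05, 03:45–05:10, 05:35–07:00, 08:30–09:20, 12:40–13:10, 15:20–17:45

A, merged: 00:50–03:45, 08:30–09:20, 13:10–15:20.
A \ B = 00:50–01:05, 08:30–09:20.
B \ A = 03:45–05:10, 05:35–07:00, 12:40–13:10, 15:20–17:45.
Union of the two gives the symmetric difference.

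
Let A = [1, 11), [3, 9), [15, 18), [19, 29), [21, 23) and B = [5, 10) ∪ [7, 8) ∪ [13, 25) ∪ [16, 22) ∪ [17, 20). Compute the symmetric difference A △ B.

[1, 5) ∪ [10, 11) ∪ [13, 15) ∪ [18, 19) ∪ [25, 29)

First set merges to [1, 11), [15, 18), [19, 29).
Second set merges to [5, 10), [13, 25).
Only in the first: [1, 5), [10, 11), [25, 29).
Only in the second: [13, 15), [18, 19).
Together these are the periods covered by exactly one.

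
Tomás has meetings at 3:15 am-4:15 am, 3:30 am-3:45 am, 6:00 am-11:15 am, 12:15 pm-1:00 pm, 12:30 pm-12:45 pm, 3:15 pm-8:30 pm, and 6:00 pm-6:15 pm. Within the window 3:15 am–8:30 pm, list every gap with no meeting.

The merged coverage is 3:15 am–4:15 am, 6:00 am–11:15 am, 12:15 pm–1:00 pm, 3:15 pm–8:30 pm.
Gaps within 3:15 am–8:30 pm: 4:15 am–6:00 am, 11:15 am–12:15 pm, 1:00 pm–3:15 pm.

4:15 am–6:00 am, 11:15 am–12:15 pm, 1:00 pm–3:15 pm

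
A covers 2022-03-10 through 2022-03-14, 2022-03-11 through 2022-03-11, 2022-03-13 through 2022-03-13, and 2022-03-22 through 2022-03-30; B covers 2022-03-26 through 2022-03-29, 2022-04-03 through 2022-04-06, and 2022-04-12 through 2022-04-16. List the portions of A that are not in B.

2022-03-10 through 2022-03-14, 2022-03-22 through 2022-03-25, 2022-03-30 through 2022-03-30

A, merged: 2022-03-10 through 2022-03-14, 2022-03-22 through 2022-03-30.
2022-03-10 through 2022-03-14: no B overlap → unchanged.
2022-03-22 through 2022-03-30 minus B → 2022-03-22 through 2022-03-25, 2022-03-30 through 2022-03-30.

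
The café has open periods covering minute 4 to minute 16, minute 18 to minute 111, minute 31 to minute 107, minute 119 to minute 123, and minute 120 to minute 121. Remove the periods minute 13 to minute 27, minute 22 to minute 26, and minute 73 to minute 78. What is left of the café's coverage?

minute 4 to minute 13, minute 27 to minute 73, minute 78 to minute 111, minute 119 to minute 123

A, merged: minute 4 to minute 16, minute 18 to minute 111, minute 119 to minute 123.
B, merged: minute 13 to minute 27, minute 73 to minute 78.
minute 4 to minute 16 minus B → minute 4 to minute 13.
minute 18 to minute 111 minus B → minute 27 to minute 73, minute 78 to minute 111.
minute 119 to minute 123: no B overlap → unchanged.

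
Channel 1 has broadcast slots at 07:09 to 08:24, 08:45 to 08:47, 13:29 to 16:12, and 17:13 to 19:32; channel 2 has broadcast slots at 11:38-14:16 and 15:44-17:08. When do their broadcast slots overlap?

13:29-14:16, 15:44-16:12

07:09-08:24: no overlap with the second set.
08:45-08:47: no overlap with the second set.
13:29-16:12 meets the second set on 13:29-14:16, 15:44-16:12.
17:13-19:32: no overlap with the second set.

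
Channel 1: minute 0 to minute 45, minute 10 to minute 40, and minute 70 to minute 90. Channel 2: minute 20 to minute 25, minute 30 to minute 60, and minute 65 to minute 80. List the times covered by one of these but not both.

Merge the first list: minute 0 to minute 45, minute 70 to minute 90.
Only in the first: minute 0 to minute 20, minute 25 to minute 30, minute 80 to minute 90.
Only in the second: minute 45 to minute 60, minute 65 to minute 70.
Together these are the periods covered by exactly one.

minute 0 to minute 20, minute 25 to minute 30, minute 45 to minute 60, minute 65 to minute 70, minute 80 to minute 90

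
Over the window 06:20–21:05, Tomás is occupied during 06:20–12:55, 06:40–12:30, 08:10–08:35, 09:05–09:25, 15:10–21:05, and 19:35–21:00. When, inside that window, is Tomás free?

Covered (merged): 06:20-12:55, 15:10-21:05.
Uncovered inside 06:20-21:05: 12:55-15:10.

12:55-15:10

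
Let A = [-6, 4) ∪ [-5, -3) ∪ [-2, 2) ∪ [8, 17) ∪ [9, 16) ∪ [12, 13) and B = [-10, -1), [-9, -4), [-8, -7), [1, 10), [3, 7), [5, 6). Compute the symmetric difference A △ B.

First set merges to [-6, 4), [8, 17).
Second set merges to [-10, -1), [1, 10).
A \ B = [-1, 1), [10, 17).
B \ A = [-10, -6), [4, 8).
Union of the two gives the symmetric difference.

[-10, -6) ∪ [-1, 1) ∪ [4, 8) ∪ [10, 17)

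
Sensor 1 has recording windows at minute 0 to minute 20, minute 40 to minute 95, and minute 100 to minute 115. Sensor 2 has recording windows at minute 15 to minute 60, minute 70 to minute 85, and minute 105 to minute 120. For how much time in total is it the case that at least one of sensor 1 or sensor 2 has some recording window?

115 minutes

A ∪ B = minute 0 to minute 95, minute 100 to minute 120.
Total: 95 minutes + 20 minutes = 115 minutes.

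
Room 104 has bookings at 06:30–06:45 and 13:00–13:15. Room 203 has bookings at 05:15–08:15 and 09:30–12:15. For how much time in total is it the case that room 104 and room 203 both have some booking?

A ∩ B = 06:30–06:45.
Total: 15 min.

15 min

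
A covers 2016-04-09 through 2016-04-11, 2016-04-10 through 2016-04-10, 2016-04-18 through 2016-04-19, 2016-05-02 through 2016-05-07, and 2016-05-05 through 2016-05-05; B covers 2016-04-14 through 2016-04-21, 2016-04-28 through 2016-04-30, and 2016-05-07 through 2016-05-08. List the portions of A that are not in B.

2016-04-09 through 2016-04-11, 2016-05-02 through 2016-05-06

First set merges to 2016-04-09 through 2016-04-11, 2016-04-18 through 2016-04-19, 2016-05-02 through 2016-05-07.
2016-04-09 through 2016-04-11: nothing removed.
2016-04-18 through 2016-04-19: entirely removed.
2016-05-02 through 2016-05-07 \ B = 2016-05-02 through 2016-05-06.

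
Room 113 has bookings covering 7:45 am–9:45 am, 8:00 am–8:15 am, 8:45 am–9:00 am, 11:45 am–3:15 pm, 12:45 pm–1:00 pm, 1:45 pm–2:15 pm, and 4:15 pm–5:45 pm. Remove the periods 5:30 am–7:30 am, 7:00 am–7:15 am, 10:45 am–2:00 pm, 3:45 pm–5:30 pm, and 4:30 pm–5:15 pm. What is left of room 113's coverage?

7:45 am-9:45 am, 2:00 pm-3:15 pm, 5:30 pm-5:45 pm

Merge the first list: 7:45 am-9:45 am, 11:45 am-3:15 pm, 4:15 pm-5:45 pm.
Merge the second list: 5:30 am-7:30 am, 10:45 am-2:00 pm, 3:45 pm-5:30 pm.
7:45 am-9:45 am is untouched.
11:45 am-3:15 pm with B removed leaves 2:00 pm-3:15 pm.
4:15 pm-5:45 pm with B removed leaves 5:30 pm-5:45 pm.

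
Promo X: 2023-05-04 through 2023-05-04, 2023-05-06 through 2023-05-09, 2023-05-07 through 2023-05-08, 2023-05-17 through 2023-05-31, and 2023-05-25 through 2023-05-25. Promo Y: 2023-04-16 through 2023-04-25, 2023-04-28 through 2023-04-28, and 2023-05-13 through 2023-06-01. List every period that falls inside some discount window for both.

A, merged: 2023-05-04 through 2023-05-04, 2023-05-06 through 2023-05-09, 2023-05-17 through 2023-05-31.
2023-05-04 through 2023-05-04 falls entirely outside B.
2023-05-06 through 2023-05-09 falls entirely outside B.
2023-05-17 through 2023-05-31 overlaps B on 2023-05-17 through 2023-05-31.

2023-05-17 through 2023-05-31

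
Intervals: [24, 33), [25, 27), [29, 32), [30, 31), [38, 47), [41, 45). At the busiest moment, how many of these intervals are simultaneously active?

3

At 30, 3 of the intervals are simultaneously active.
No point has more.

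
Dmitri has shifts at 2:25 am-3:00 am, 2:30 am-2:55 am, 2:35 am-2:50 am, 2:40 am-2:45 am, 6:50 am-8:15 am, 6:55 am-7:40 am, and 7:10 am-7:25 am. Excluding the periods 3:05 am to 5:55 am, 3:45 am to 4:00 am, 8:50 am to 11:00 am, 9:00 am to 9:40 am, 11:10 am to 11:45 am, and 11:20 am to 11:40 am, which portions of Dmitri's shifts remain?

Merge the first list: 2:25 am–3:00 am, 6:50 am–8:15 am.
Merge the second list: 3:05 am–5:55 am, 8:50 am–11:00 am, 11:10 am–11:45 am.
2:25 am–3:00 am is untouched.
6:50 am–8:15 am is untouched.

2:25 am–3:00 am, 6:50 am–8:15 am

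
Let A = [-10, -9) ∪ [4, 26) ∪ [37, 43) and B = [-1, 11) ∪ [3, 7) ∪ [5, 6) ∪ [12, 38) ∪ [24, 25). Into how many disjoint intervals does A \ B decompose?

3

B, merged: [-1, 11), [12, 38).
A \ B = [-10, -9), [11, 12), [38, 43).
That is 3 disjoint pieces.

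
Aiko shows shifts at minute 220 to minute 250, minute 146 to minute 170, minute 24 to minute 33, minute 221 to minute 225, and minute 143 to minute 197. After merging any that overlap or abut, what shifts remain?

minute 24 to minute 33, minute 143 to minute 197, minute 220 to minute 250

Sort by start: minute 24 to minute 33, minute 143 to minute 197, minute 146 to minute 170, minute 220 to minute 250, minute 221 to minute 225.
minute 143 to minute 197 is disjoint → start new block.
minute 146 to minute 170 overlaps/touches minute 143 to minute 197 → extend to minute 143 to minute 197.
minute 220 to minute 250 is disjoint → start new block.
minute 221 to minute 225 overlaps/touches minute 220 to minute 250 → extend to minute 220 to minute 250.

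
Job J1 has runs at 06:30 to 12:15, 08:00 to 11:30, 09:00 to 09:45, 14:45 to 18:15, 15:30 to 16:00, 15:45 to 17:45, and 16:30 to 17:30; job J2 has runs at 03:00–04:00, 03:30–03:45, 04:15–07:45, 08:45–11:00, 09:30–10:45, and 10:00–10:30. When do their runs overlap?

06:30-07:45, 08:45-11:00

A, merged: 06:30-12:15, 14:45-18:15.
B, merged: 03:00-04:00, 04:15-07:45, 08:45-11:00.
06:30-12:15 overlaps B on 06:30-07:45, 08:45-11:00.
14:45-18:15 falls entirely outside B.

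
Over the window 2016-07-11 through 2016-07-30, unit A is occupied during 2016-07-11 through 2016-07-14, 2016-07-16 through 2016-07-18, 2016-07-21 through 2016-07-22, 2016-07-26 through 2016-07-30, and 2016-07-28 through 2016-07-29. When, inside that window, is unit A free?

2016-07-15 through 2016-07-15, 2016-07-19 through 2016-07-20, 2016-07-23 through 2016-07-25

The merged coverage is 2016-07-11 through 2016-07-14, 2016-07-16 through 2016-07-18, 2016-07-21 through 2016-07-22, 2016-07-26 through 2016-07-30.
Complement within 2016-07-11 through 2016-07-30: 2016-07-15 through 2016-07-15, 2016-07-19 through 2016-07-20, 2016-07-23 through 2016-07-25.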